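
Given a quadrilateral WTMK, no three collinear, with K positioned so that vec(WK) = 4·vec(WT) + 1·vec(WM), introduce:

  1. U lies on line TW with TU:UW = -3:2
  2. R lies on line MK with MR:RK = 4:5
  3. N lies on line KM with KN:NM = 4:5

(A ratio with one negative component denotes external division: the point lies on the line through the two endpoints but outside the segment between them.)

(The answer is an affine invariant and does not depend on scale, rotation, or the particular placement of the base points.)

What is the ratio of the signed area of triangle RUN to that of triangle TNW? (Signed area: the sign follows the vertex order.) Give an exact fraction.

Work in coordinates with W = (0, 0), T = (1, 0), M = (0, 1), K = (4, 1).
1. U lies on line TW with TU:UW = -3:2 ⇒ U = (-2, 0)
2. R lies on line MK with MR:RK = 4:5 ⇒ R = (16/9, 1)
3. N lies on line KM with KN:NM = 4:5 ⇒ N = (20/9, 1)
2·[RUN] = 4/9, 2·[TNW] = 1
[RUN]:[TNW] = 4/9:1 = 4/9

[RUN]:[TNW] = 4/9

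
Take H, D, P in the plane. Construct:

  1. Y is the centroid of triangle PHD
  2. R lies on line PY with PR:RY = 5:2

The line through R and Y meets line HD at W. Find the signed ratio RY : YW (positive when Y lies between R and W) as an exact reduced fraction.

RY:YW = 4/7

Choose coordinates H = (0, 0), D = (1, 0), P = (0, 1).
1. Y is the centroid of triangle PHD ⇒ Y = (1/3, 1/3)
2. R lies on line PY with PR:RY = 5:2 ⇒ R = (5/21, 11/21)
line RY meets HD at W = (1/2, 0)
Y = R + t·(W−R) with t = 4/11, so RY:YW = 4/11:7/11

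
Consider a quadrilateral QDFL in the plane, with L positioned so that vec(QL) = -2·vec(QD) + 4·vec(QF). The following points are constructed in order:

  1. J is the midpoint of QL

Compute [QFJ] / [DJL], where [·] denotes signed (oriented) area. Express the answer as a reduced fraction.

Set Q = (0, 0), D = (1, 0), F = (0, 1), L = (-2, 4); any affine frame gives the same invariant.
1. J is the midpoint of QL ⇒ J = (-1, 2)
2·[QFJ] = 1, 2·[DJL] = -2
[QFJ]:[DJL] = 1:-2 = -1/2

[QFJ]:[DJL] = -1/2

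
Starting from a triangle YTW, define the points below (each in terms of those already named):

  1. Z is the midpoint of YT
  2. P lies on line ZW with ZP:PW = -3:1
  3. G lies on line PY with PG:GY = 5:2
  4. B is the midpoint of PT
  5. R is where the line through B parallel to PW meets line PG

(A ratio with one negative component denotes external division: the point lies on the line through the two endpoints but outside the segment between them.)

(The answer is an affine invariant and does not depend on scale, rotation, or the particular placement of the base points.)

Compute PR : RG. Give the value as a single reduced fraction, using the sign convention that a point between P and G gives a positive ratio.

PR:RG = -7/17

Work in coordinates with Y = (0, 0), T = (1, 0), W = (0, 1).
1. Z is the midpoint of YT ⇒ Z = (1/2, 0)
2. P lies on line ZW with ZP:PW = -3:1 ⇒ P = (-1/4, 3/2)
3. G lies on line PY with PG:GY = 5:2 ⇒ G = (-1/14, 3/7)
4. B is the midpoint of PT ⇒ B = (3/8, 3/4)
5. R is where the line through B parallel to PW meets line PG ⇒ R = (-3/8, 9/4)
R = P + t·(G−P) with t = -7/10, so PR:RG = t:(1−t) = -7/10:17/10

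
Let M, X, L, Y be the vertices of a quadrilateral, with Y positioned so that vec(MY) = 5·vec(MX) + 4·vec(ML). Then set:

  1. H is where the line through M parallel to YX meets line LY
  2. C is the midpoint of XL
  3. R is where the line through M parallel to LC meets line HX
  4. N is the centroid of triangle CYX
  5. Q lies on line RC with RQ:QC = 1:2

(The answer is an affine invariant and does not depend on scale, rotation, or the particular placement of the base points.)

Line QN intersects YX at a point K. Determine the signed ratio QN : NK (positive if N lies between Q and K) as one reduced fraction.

Choose coordinates M = (0, 0), X = (1, 0), L = (0, 1), Y = (5, 4).
1. H is where the line through M parallel to YX meets line LY ⇒ H = (5/2, 5/2)
2. C is the midpoint of XL ⇒ C = (1/2, 1/2)
3. R is where the line through M parallel to LC meets line HX ⇒ R = (5/8, -5/8)
4. N is the centroid of triangle CYX ⇒ N = (13/6, 3/2)
5. Q lies on line RC with RQ:QC = 1:2 ⇒ Q = (7/12, -1/4)
line QN meets YX at K = (-1, -2)
N = Q + t·(K−Q) with t = -1, so QN:NK = -1:2

QN:NK = -1/2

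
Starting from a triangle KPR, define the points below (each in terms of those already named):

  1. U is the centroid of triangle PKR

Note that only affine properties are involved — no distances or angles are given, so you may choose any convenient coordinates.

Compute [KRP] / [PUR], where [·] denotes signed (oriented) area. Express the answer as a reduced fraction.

[KRP]:[PUR] = 3

Set K = (0, 0), P = (1, 0), R = (0, 1); any affine frame gives the same invariant.
1. U is the centroid of triangle PKR ⇒ U = (1/3, 1/3)
2·[KRP] = -1, 2·[PUR] = -1/3
[KRP]:[PUR] = -1:-1/3 = 3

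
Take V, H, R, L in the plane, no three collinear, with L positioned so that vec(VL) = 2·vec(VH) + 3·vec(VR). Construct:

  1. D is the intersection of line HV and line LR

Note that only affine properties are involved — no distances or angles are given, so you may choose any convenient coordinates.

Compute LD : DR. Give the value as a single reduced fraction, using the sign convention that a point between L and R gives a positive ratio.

Choose coordinates V = (0, 0), H = (1, 0), R = (0, 1), L = (2, 3).
1. D is the intersection of line HV and line LR ⇒ D = (-1, 0)
D = L + t·(R−L) with t = 3/2, so LD:DR = t:(1−t) = 3/2:-1/2

LD:DR = -3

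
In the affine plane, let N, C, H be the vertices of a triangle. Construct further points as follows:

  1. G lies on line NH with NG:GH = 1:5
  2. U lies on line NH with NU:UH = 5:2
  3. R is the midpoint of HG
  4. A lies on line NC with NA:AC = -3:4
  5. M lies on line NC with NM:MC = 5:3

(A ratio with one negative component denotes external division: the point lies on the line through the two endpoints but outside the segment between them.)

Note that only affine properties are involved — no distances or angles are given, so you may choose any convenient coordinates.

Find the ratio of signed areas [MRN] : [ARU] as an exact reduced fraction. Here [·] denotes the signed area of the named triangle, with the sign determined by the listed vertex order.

[MRN]:[ARU] = 245/264

Choose coordinates N = (0, 0), C = (1, 0), H = (0, 1).
1. G lies on line NH with NG:GH = 1:5 ⇒ G = (0, 1/6)
2. U lies on line NH with NU:UH = 5:2 ⇒ U = (0, 5/7)
3. R is the midpoint of HG ⇒ R = (0, 7/12)
4. A lies on line NC with NA:AC = -3:4 ⇒ A = (-3, 0)
5. M lies on line NC with NM:MC = 5:3 ⇒ M = (5/8, 0)
2·[MRN] = 35/96, 2·[ARU] = 11/28
[MRN]:[ARU] = 35/96:11/28 = 245/264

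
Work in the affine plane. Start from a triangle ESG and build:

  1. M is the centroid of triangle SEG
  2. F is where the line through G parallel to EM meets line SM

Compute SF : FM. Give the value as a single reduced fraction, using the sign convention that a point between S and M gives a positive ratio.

Set E = (0, 0), S = (1, 0), G = (0, 1); any affine frame gives the same invariant.
1. M is the centroid of triangle SEG ⇒ M = (1/3, 1/3)
2. F is where the line through G parallel to EM meets line SM ⇒ F = (-1/3, 2/3)
F = S + t·(M−S) with t = 2, so SF:FM = t:(1−t) = 2:-1

SF:FM = -2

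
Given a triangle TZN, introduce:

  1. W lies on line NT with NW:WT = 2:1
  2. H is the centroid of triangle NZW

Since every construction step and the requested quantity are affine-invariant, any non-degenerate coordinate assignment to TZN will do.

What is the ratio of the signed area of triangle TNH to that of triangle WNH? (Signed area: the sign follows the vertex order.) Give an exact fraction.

[TNH]:[WNH] = 3/2

Work in coordinates with T = (0, 0), Z = (1, 0), N = (0, 1).
1. W lies on line NT with NW:WT = 2:1 ⇒ W = (0, 1/3)
2. H is the centroid of triangle NZW ⇒ H = (1/3, 4/9)
2·[TNH] = -1/3, 2·[WNH] = -2/9
[TNH]:[WNH] = -1/3:-2/9 = 3/2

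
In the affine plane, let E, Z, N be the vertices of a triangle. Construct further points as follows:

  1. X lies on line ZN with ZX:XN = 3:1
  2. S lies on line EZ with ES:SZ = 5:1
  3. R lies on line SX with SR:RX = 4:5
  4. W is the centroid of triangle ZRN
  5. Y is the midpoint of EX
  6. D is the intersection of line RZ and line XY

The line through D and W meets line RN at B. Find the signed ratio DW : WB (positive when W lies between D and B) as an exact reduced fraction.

Work in coordinates with E = (0, 0), Z = (1, 0), N = (0, 1).
1. X lies on line ZN with ZX:XN = 3:1 ⇒ X = (1/4, 3/4)
2. S lies on line EZ with ES:SZ = 5:1 ⇒ S = (5/6, 0)
3. R lies on line SX with SR:RX = 4:5 ⇒ R = (31/54, 1/3)
4. W is the centroid of triangle ZRN ⇒ W = (85/162, 4/9)
5. Y is the midpoint of EX ⇒ Y = (1/8, 3/8)
6. D is the intersection of line RZ and line XY ⇒ D = (6/29, 18/29)
line DW meets RN at B = (2449/5616, 77/156)
W = D + t·(B−D) with t = 104/75, so DW:WB = 104/75:-29/75

DW:WB = -104/29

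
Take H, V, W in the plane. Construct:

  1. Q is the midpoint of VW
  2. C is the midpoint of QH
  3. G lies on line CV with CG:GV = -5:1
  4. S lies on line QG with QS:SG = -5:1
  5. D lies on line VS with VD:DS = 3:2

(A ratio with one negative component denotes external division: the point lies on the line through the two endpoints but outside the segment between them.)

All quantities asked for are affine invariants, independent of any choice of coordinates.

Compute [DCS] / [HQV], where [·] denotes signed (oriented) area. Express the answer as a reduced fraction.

[DCS]:[HQV] = -1/20

Choose coordinates H = (0, 0), V = (1, 0), W = (0, 1).
1. Q is the midpoint of VW ⇒ Q = (1/2, 1/2)
2. C is the midpoint of QH ⇒ C = (1/4, 1/4)
3. G lies on line CV with CG:GV = -5:1 ⇒ G = (19/16, -1/16)
4. S lies on line QG with QS:SG = -5:1 ⇒ S = (87/64, -13/64)
5. D lies on line VS with VD:DS = 3:2 ⇒ D = (389/320, -39/320)
2·[DCS] = 1/40, 2·[HQV] = -1/2
[DCS]:[HQV] = 1/40:-1/2 = -1/20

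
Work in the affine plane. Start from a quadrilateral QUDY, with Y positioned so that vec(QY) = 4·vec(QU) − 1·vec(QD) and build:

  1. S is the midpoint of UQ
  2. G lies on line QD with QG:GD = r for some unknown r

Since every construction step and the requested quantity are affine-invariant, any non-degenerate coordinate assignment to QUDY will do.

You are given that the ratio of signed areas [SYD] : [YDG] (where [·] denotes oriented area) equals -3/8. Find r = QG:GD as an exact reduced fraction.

r = -3/2

Choose coordinates Q = (0, 0), U = (1, 0), D = (0, 1), Y = (4, -1).
1. S is the midpoint of UQ ⇒ S = (1/2, 0)
2. With QG:GD = r, write λ = r/(r+1) so G = Q + λ·(D−Q); G is affine-linear in λ
Every point depending on G is an affine combination of G and λ-independent points, so each such coordinate is linear in λ; the λ² term in each signed area is a multiple of (D−Q)×(D−Q) = 0, so 2·[SYD] and 2·[YDG] are each linear in λ. Evaluating at λ=0 and λ=1:
  2·[SYD] = 3,   2·[YDG] = -4·λ + 4
So [SYD]:[YDG] = (3) / (-4·λ + 4). Setting this equal to -3/8:
  3 = -3/8·(-4·λ + 4)  ⇒  λ = 3
Then r = λ/(1−λ) = (3)/(-2) = -3/2. Check: with r = -3/2, G = (0, 3) and [SYD]:[YDG] = -3/8 as required.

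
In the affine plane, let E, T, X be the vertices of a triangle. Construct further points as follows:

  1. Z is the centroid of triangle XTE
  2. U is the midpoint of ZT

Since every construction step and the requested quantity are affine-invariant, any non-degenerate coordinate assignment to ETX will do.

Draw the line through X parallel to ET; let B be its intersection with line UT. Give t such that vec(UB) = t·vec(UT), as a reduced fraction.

Choose coordinates E = (0, 0), T = (1, 0), X = (0, 1).
1. Z is the centroid of triangle XTE ⇒ Z = (1/3, 1/3)
2. U is the midpoint of ZT ⇒ U = (2/3, 1/6)
through X parallel to ET: direction (1, 0); meets UT at B = (-1, 1)
B = U + t·(T−U) with t = -5

t = -5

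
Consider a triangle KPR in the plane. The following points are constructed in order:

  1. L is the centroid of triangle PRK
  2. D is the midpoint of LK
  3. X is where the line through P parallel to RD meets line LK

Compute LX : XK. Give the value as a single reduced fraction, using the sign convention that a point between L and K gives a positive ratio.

LX:XK = -3/5

Set K = (0, 0), P = (1, 0), R = (0, 1); any affine frame gives the same invariant.
1. L is the centroid of triangle PRK ⇒ L = (1/3, 1/3)
2. D is the midpoint of LK ⇒ D = (1/6, 1/6)
3. X is where the line through P parallel to RD meets line LK ⇒ X = (5/6, 5/6)
X = L + t·(K−L) with t = -3/2, so LX:XK = t:(1−t) = -3/2:5/2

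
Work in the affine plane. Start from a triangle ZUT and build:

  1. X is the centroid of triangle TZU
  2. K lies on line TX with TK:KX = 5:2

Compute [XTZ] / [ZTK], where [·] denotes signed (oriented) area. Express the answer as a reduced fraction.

[XTZ]:[ZTK] = -7/5

Assign Z = (0, 0), U = (1, 0), T = (0, 1) — the answer is frame-independent, so this choice is without loss of generality.
1. X is the centroid of triangle TZU ⇒ X = (1/3, 1/3)
2. K lies on line TX with TK:KX = 5:2 ⇒ K = (5/21, 11/21)
2·[XTZ] = 1/3, 2·[ZTK] = -5/21
[XTZ]:[ZTK] = 1/3:-5/21 = -7/5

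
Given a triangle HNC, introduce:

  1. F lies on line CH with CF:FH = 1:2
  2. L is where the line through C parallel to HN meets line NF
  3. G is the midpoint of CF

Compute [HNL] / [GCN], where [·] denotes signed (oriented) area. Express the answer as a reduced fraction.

[HNL]:[GCN] = -6

Choose coordinates H = (0, 0), N = (1, 0), C = (0, 1).
1. F lies on line CH with CF:FH = 1:2 ⇒ F = (0, 2/3)
2. L is where the line through C parallel to HN meets line NF ⇒ L = (-1/2, 1)
3. G is the midpoint of CF ⇒ G = (0, 5/6)
2·[HNL] = 1, 2·[GCN] = -1/6
[HNL]:[GCN] = 1:-1/6 = -6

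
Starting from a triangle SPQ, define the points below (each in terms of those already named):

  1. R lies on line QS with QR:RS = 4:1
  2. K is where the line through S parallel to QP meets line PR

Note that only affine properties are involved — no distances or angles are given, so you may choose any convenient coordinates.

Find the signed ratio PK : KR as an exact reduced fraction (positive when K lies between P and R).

Set S = (0, 0), P = (1, 0), Q = (0, 1); any affine frame gives the same invariant.
1. R lies on line QS with QR:RS = 4:1 ⇒ R = (0, 1/5)
2. K is where the line through S parallel to QP meets line PR ⇒ K = (-1/4, 1/4)
K = P + t·(R−P) with t = 5/4, so PK:KR = t:(1−t) = 5/4:-1/4

PK:KR = -5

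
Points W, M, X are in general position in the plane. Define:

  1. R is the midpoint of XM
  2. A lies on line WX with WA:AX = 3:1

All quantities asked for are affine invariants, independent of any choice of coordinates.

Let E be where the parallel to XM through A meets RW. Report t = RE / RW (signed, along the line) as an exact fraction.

Set W = (0, 0), M = (1, 0), X = (0, 1); any affine frame gives the same invariant.
1. R is the midpoint of XM ⇒ R = (1/2, 1/2)
2. A lies on line WX with WA:AX = 3:1 ⇒ A = (0, 3/4)
through A parallel to XM: direction (1, -1); meets RW at E = (3/8, 3/8)
E = R + t·(W−R) with t = 1/4

t = 1/4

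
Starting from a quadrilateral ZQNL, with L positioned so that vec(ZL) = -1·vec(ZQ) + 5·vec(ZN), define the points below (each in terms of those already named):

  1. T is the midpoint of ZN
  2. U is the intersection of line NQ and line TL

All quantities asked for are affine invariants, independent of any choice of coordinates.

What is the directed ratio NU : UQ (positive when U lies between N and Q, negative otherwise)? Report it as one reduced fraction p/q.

Set Z = (0, 0), Q = (1, 0), N = (0, 1), L = (-1, 5); any affine frame gives the same invariant.
1. T is the midpoint of ZN ⇒ T = (0, 1/2)
2. U is the intersection of line NQ and line TL ⇒ U = (-1/7, 8/7)
U = N + t·(Q−N) with t = -1/7, so NU:UQ = t:(1−t) = -1/7:8/7

NU:UQ = -1/8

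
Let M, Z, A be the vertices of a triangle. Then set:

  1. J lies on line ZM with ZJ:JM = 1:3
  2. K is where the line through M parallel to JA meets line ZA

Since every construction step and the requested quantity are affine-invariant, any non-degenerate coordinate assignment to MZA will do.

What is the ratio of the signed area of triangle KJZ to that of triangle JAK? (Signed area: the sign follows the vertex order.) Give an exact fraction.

[KJZ]:[JAK] = 4/3

Work in coordinates with M = (0, 0), Z = (1, 0), A = (0, 1).
1. J lies on line ZM with ZJ:JM = 1:3 ⇒ J = (3/4, 0)
2. K is where the line through M parallel to JA meets line ZA ⇒ K = (-3, 4)
2·[KJZ] = 1, 2·[JAK] = 3/4
[KJZ]:[JAK] = 1:3/4 = 4/3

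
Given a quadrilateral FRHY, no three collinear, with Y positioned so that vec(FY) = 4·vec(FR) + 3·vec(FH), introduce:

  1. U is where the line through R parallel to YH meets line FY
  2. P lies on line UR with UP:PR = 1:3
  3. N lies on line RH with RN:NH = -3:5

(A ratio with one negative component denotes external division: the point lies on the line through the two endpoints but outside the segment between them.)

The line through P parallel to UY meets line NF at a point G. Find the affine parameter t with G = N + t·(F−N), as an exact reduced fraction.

t = 17/18

Choose coordinates F = (0, 0), R = (1, 0), H = (0, 1), Y = (4, 3).
1. U is where the line through R parallel to YH meets line FY ⇒ U = (-2, -3/2)
2. P lies on line UR with UP:PR = 1:3 ⇒ P = (-5/4, -9/8)
3. N lies on line RH with RN:NH = -3:5 ⇒ N = (5/2, -3/2)
through P parallel to UY: direction (6, 9/2); meets NF at G = (5/36, -1/12)
G = N + t·(F−N) with t = 17/18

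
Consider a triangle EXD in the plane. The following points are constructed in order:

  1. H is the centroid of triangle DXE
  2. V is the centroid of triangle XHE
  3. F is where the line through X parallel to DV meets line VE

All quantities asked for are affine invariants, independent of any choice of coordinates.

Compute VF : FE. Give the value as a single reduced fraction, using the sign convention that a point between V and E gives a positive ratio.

VF:FE = -1/2

Assign E = (0, 0), X = (1, 0), D = (0, 1) — the answer is frame-independent, so this choice is without loss of generality.
1. H is the centroid of triangle DXE ⇒ H = (1/3, 1/3)
2. V is the centroid of triangle XHE ⇒ V = (4/9, 1/9)
3. F is where the line through X parallel to DV meets line VE ⇒ F = (8/9, 2/9)
F = V + t·(E−V) with t = -1, so VF:FE = t:(1−t) = -1:2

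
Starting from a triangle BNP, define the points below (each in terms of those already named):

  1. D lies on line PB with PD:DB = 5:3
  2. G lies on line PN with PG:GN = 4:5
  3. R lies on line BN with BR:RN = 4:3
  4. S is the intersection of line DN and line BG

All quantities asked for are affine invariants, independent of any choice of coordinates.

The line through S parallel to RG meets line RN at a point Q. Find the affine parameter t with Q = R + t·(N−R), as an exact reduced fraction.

Set B = (0, 0), N = (1, 0), P = (0, 1); any affine frame gives the same invariant.
1. D lies on line PB with PD:DB = 5:3 ⇒ D = (0, 3/8)
2. G lies on line PN with PG:GN = 4:5 ⇒ G = (4/9, 5/9)
3. R lies on line BN with BR:RN = 4:3 ⇒ R = (4/7, 0)
4. S is the intersection of line DN and line BG ⇒ S = (3/13, 15/52)
through S parallel to RG: direction (-8/63, 5/9); meets RN at Q = (27/91, 0)
Q = R + t·(N−R) with t = -25/39

t = -25/39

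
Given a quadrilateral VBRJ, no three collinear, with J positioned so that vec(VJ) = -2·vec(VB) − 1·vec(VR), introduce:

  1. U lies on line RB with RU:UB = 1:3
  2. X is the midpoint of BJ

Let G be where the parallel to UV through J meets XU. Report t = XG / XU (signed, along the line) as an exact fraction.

Work in coordinates with V = (0, 0), B = (1, 0), R = (0, 1), J = (-2, -1).
1. U lies on line RB with RU:UB = 1:3 ⇒ U = (1/4, 3/4)
2. X is the midpoint of BJ ⇒ X = (-1/2, -1/2)
through J parallel to UV: direction (-1/4, -3/4); meets XU at G = (-7/2, -11/2)
G = X + t·(U−X) with t = -4

t = -4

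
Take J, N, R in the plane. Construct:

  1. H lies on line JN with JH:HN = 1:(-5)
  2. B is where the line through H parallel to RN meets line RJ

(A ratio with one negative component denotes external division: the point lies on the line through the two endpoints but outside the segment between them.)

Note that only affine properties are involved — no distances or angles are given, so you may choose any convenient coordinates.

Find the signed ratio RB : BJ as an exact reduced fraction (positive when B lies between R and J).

Work in coordinates with J = (0, 0), N = (1, 0), R = (0, 1).
1. H lies on line JN with JH:HN = 1:(-5) ⇒ H = (-1/4, 0)
2. B is where the line through H parallel to RN meets line RJ ⇒ B = (0, -1/4)
B = R + t·(J−R) with t = 5/4, so RB:BJ = t:(1−t) = 5/4:-1/4

RB:BJ = -5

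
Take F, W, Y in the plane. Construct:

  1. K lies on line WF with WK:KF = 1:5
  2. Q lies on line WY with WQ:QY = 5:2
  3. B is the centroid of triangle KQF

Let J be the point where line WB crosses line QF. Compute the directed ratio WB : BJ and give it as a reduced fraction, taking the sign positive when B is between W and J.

WB:BJ = 13/5

Choose coordinates F = (0, 0), W = (1, 0), Y = (0, 1).
1. K lies on line WF with WK:KF = 1:5 ⇒ K = (5/6, 0)
2. Q lies on line WY with WQ:QY = 5:2 ⇒ Q = (2/7, 5/7)
3. B is the centroid of triangle KQF ⇒ B = (47/126, 5/21)
line WB meets QF at J = (12/91, 30/91)
B = W + t·(J−W) with t = 13/18, so WB:BJ = 13/18:5/18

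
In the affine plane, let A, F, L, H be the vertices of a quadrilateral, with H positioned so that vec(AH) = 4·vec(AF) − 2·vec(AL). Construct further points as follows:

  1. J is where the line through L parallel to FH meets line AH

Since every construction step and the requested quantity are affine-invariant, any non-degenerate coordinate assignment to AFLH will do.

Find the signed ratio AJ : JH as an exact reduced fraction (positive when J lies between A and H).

AJ:JH = -3

Choose coordinates A = (0, 0), F = (1, 0), L = (0, 1), H = (4, -2).
1. J is where the line through L parallel to FH meets line AH ⇒ J = (6, -3)
J = A + t·(H−A) with t = 3/2, so AJ:JH = t:(1−t) = 3/2:-1/2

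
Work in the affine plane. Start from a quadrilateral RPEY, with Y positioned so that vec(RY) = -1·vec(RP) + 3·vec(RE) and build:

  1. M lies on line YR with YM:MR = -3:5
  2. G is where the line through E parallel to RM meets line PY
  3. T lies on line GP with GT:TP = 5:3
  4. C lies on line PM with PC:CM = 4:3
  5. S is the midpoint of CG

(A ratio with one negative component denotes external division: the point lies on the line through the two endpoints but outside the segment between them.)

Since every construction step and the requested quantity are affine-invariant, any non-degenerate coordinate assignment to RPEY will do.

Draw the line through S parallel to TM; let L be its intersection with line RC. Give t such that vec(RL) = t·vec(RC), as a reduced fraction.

t = 46/57

Assign R = (0, 0), P = (1, 0), E = (0, 1), Y = (-1, 3) — the answer is frame-independent, so this choice is without loss of generality.
1. M lies on line YR with YM:MR = -3:5 ⇒ M = (-5/2, 15/2)
2. G is where the line through E parallel to RM meets line PY ⇒ G = (-1/3, 2)
3. T lies on line GP with GT:TP = 5:3 ⇒ T = (1/2, 3/4)
4. C lies on line PM with PC:CM = 4:3 ⇒ C = (-1, 30/7)
5. S is the midpoint of CG ⇒ S = (-2/3, 22/7)
through S parallel to TM: direction (-3, 27/4); meets RC at L = (-46/57, 460/133)
L = R + t·(C−R) with t = 46/57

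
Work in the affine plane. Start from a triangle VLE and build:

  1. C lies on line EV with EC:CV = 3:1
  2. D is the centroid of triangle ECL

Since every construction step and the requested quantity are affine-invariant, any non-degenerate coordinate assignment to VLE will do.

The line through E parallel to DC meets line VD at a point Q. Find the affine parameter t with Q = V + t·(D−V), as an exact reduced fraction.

t = 4

Work in coordinates with V = (0, 0), L = (1, 0), E = (0, 1).
1. C lies on line EV with EC:CV = 3:1 ⇒ C = (0, 1/4)
2. D is the centroid of triangle ECL ⇒ D = (1/3, 5/12)
through E parallel to DC: direction (-1/3, -1/6); meets VD at Q = (4/3, 5/3)
Q = V + t·(D−V) with t = 4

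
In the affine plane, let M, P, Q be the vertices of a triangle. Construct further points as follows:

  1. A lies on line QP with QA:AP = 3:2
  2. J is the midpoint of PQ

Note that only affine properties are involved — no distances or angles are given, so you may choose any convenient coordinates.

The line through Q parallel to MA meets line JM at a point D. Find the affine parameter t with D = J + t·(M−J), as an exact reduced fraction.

Assign M = (0, 0), P = (1, 0), Q = (0, 1) — the answer is frame-independent, so this choice is without loss of generality.
1. A lies on line QP with QA:AP = 3:2 ⇒ A = (3/5, 2/5)
2. J is the midpoint of PQ ⇒ J = (1/2, 1/2)
through Q parallel to MA: direction (3/5, 2/5); meets JM at D = (3, 3)
D = J + t·(M−J) with t = -5

t = -5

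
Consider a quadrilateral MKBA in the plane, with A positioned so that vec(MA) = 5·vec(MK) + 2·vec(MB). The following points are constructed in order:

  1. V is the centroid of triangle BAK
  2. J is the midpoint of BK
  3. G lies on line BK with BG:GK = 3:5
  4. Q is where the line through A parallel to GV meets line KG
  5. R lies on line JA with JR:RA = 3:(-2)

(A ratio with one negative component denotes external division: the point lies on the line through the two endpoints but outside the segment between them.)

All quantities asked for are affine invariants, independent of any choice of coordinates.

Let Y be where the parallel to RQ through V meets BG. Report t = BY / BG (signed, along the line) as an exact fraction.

Work in coordinates with M = (0, 0), K = (1, 0), B = (0, 1), A = (5, 2).
1. V is the centroid of triangle BAK ⇒ V = (2, 1)
2. J is the midpoint of BK ⇒ J = (1/2, 1/2)
3. G lies on line BK with BG:GK = 3:5 ⇒ G = (3/8, 5/8)
4. Q is where the line through A parallel to GV meets line KG ⇒ Q = (1/8, 7/8)
5. R lies on line JA with JR:RA = 3:(-2) ⇒ R = (14, 5)
through V parallel to RQ: direction (-111/8, -33/8); meets BG at Y = (11/24, 13/24)
Y = B + t·(G−B) with t = 11/9

t = 11/9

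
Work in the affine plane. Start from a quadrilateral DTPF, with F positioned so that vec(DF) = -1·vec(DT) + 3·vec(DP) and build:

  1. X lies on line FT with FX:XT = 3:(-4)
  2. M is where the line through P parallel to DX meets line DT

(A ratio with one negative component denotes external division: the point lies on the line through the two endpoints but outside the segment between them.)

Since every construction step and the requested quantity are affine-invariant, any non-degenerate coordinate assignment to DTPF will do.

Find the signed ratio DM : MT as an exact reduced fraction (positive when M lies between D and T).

Set D = (0, 0), T = (1, 0), P = (0, 1), F = (-1, 3); any affine frame gives the same invariant.
1. X lies on line FT with FX:XT = 3:(-4) ⇒ X = (-7, 12)
2. M is where the line through P parallel to DX meets line DT ⇒ M = (7/12, 0)
M = D + t·(T−D) with t = 7/12, so DM:MT = t:(1−t) = 7/12:5/12

DM:MT = 7/5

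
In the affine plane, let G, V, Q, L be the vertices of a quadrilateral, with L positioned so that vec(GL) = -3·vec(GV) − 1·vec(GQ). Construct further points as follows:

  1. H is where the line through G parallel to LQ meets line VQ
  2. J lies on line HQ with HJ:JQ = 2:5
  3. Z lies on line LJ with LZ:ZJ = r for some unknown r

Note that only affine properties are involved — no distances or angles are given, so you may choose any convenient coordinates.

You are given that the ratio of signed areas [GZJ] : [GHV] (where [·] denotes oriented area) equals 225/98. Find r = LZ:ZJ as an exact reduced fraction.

Assign G = (0, 0), V = (1, 0), Q = (0, 1), L = (-3, -1) — the answer is frame-independent, so this choice is without loss of generality.
1. H is where the line through G parallel to LQ meets line VQ ⇒ H = (3/5, 2/5)
2. J lies on line HQ with HJ:JQ = 2:5 ⇒ J = (3/7, 4/7)
3. With LZ:ZJ = r, write λ = r/(r+1) so Z = L + λ·(J−L); Z is affine-linear in λ
Every point depending on Z is an affine combination of Z and λ-independent points, so each such coordinate is linear in λ; the λ² term in each signed area is a multiple of (J−L)×(J−L) = 0, so 2·[GZJ] and 2·[GHV] are each linear in λ. Evaluating at λ=0 and λ=1:
  2·[GZJ] = 9/7·λ − 9/7,   2·[GHV] = -2/5
So [GZJ]:[GHV] = (9/7·λ − 9/7) / (-2/5). Setting this equal to 225/98:
  9/7·λ − 9/7 = 225/98·(-2/5)  ⇒  λ = 2/7
Then r = λ/(1−λ) = (2/7)/(5/7) = 2/5. Check: with r = 2/5, Z = (-99/49, -27/49) and [GZJ]:[GHV] = 225/98 as required.

r = 2/5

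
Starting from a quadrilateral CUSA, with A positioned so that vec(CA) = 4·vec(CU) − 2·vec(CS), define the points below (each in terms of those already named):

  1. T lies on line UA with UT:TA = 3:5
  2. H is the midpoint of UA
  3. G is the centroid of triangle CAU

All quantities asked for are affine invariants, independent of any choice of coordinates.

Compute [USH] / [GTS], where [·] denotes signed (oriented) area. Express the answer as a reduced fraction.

[USH]:[GTS] = -4/5

Choose coordinates C = (0, 0), U = (1, 0), S = (0, 1), A = (4, -2).
1. T lies on line UA with UT:TA = 3:5 ⇒ T = (17/8, -3/4)
2. H is the midpoint of UA ⇒ H = (5/2, -1)
3. G is the centroid of triangle CAU ⇒ G = (5/3, -2/3)
2·[USH] = -1/2, 2·[GTS] = 5/8
[USH]:[GTS] = -1/2:5/8 = -4/5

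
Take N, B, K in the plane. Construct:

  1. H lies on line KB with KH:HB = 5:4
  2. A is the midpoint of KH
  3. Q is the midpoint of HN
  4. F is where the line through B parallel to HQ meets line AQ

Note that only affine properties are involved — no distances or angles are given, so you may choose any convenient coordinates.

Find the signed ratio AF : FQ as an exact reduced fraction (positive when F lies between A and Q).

Choose coordinates N = (0, 0), B = (1, 0), K = (0, 1).
1. H lies on line KB with KH:HB = 5:4 ⇒ H = (5/9, 4/9)
2. A is the midpoint of KH ⇒ A = (5/18, 13/18)
3. Q is the midpoint of HN ⇒ Q = (5/18, 2/9)
4. F is where the line through B parallel to HQ meets line AQ ⇒ F = (5/18, -26/45)
F = A + t·(Q−A) with t = 13/5, so AF:FQ = t:(1−t) = 13/5:-8/5

AF:FQ = -13/8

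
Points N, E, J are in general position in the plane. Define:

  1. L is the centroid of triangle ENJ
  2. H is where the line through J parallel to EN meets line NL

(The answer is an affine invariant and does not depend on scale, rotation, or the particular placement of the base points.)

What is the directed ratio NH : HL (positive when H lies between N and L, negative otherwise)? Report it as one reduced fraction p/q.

NH:HL = -3/2

Work in coordinates with N = (0, 0), E = (1, 0), J = (0, 1).
1. L is the centroid of triangle ENJ ⇒ L = (1/3, 1/3)
2. H is where the line through J parallel to EN meets line NL ⇒ H = (1, 1)
H = N + t·(L−N) with t = 3, so NH:HL = t:(1−t) = 3:-2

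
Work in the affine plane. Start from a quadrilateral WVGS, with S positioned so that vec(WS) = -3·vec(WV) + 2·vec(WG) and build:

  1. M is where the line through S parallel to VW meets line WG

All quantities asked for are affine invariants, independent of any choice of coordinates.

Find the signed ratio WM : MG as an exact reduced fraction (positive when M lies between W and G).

WM:MG = -2

Set W = (0, 0), V = (1, 0), G = (0, 1), S = (-3, 2); any affine frame gives the same invariant.
1. M is where the line through S parallel to VW meets line WG ⇒ M = (0, 2)
M = W + t·(G−W) with t = 2, so WM:MG = t:(1−t) = 2:-1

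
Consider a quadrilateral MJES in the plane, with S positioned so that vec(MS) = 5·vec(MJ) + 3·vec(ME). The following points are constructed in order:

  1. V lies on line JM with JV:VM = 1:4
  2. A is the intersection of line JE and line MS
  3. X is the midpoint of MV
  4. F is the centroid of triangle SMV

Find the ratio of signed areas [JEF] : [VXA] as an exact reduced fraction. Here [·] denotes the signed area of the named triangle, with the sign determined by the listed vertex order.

[JEF]:[VXA] = 116/9

Assign M = (0, 0), J = (1, 0), E = (0, 1), S = (5, 3) — the answer is frame-independent, so this choice is without loss of generality.
1. V lies on line JM with JV:VM = 1:4 ⇒ V = (4/5, 0)
2. A is the intersection of line JE and line MS ⇒ A = (5/8, 3/8)
3. X is the midpoint of MV ⇒ X = (2/5, 0)
4. F is the centroid of triangle SMV ⇒ F = (29/15, 1)
2·[JEF] = -29/15, 2·[VXA] = -3/20
[JEF]:[VXA] = -29/15:-3/20 = 116/9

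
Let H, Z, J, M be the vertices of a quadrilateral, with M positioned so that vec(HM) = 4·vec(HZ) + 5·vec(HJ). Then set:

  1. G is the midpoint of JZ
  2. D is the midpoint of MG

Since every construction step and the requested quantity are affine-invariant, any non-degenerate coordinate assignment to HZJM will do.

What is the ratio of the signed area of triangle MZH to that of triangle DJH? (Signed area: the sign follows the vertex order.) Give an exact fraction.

Set H = (0, 0), Z = (1, 0), J = (0, 1), M = (4, 5); any affine frame gives the same invariant.
1. G is the midpoint of JZ ⇒ G = (1/2, 1/2)
2. D is the midpoint of MG ⇒ D = (9/4, 11/4)
2·[MZH] = -5, 2·[DJH] = 9/4
[MZH]:[DJH] = -5:9/4 = -20/9

[MZH]:[DJH] = -20/9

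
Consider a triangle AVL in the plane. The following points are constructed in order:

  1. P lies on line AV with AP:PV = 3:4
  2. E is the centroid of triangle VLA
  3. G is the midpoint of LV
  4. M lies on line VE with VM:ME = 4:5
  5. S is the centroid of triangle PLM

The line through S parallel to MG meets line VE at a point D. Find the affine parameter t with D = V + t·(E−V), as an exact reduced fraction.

t = 160/189

Set A = (0, 0), V = (1, 0), L = (0, 1); any affine frame gives the same invariant.
1. P lies on line AV with AP:PV = 3:4 ⇒ P = (3/7, 0)
2. E is the centroid of triangle VLA ⇒ E = (1/3, 1/3)
3. G is the midpoint of LV ⇒ G = (1/2, 1/2)
4. M lies on line VE with VM:ME = 4:5 ⇒ M = (19/27, 4/27)
5. S is the centroid of triangle PLM ⇒ S = (214/567, 31/81)
through S parallel to MG: direction (-11/54, 19/54); meets VE at D = (247/567, 160/567)
D = V + t·(E−V) with t = 160/189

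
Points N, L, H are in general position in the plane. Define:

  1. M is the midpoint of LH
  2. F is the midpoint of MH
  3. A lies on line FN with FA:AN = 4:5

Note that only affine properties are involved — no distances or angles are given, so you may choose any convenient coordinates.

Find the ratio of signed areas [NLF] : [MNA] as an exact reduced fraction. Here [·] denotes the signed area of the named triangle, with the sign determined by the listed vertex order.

Set N = (0, 0), L = (1, 0), H = (0, 1); any affine frame gives the same invariant.
1. M is the midpoint of LH ⇒ M = (1/2, 1/2)
2. F is the midpoint of MH ⇒ F = (1/4, 3/4)
3. A lies on line FN with FA:AN = 4:5 ⇒ A = (5/36, 5/12)
2·[NLF] = 3/4, 2·[MNA] = -5/36
[NLF]:[MNA] = 3/4:-5/36 = -27/5

[NLF]:[MNA] = -27/5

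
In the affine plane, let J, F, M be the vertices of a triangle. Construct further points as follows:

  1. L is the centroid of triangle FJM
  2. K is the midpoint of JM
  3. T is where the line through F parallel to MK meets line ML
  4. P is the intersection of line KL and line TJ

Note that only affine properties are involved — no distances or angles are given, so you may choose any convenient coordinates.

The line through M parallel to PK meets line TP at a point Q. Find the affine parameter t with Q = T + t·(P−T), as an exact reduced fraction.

Work in coordinates with J = (0, 0), F = (1, 0), M = (0, 1).
1. L is the centroid of triangle FJM ⇒ L = (1/3, 1/3)
2. K is the midpoint of JM ⇒ K = (0, 1/2)
3. T is where the line through F parallel to MK meets line ML ⇒ T = (1, -1)
4. P is the intersection of line KL and line TJ ⇒ P = (-1, 1)
through M parallel to PK: direction (1, -1/2); meets TP at Q = (-2, 2)
Q = T + t·(P−T) with t = 3/2

t = 3/2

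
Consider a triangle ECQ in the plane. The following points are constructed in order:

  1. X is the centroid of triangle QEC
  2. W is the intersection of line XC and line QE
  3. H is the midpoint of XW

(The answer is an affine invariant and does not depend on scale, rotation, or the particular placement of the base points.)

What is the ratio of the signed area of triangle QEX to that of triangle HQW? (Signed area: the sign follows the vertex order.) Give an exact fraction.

[QEX]:[HQW] = 4

Work in coordinates with E = (0, 0), C = (1, 0), Q = (0, 1).
1. X is the centroid of triangle QEC ⇒ X = (1/3, 1/3)
2. W is the intersection of line XC and line QE ⇒ W = (0, 1/2)
3. H is the midpoint of XW ⇒ H = (1/6, 5/12)
2·[QEX] = 1/3, 2·[HQW] = 1/12
[QEX]:[HQW] = 1/3:1/12 = 4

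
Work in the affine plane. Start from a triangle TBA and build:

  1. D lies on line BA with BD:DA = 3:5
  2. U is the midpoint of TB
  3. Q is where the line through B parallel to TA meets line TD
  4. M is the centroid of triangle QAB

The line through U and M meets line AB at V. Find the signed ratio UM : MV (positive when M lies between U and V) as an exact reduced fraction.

UM:MV = -7/2

Work in coordinates with T = (0, 0), B = (1, 0), A = (0, 1).
1. D lies on line BA with BD:DA = 3:5 ⇒ D = (5/8, 3/8)
2. U is the midpoint of TB ⇒ U = (1/2, 0)
3. Q is where the line through B parallel to TA meets line TD ⇒ Q = (1, 3/5)
4. M is the centroid of triangle QAB ⇒ M = (2/3, 8/15)
line UM meets AB at V = (13/21, 8/21)
M = U + t·(V−U) with t = 7/5, so UM:MV = 7/5:-2/5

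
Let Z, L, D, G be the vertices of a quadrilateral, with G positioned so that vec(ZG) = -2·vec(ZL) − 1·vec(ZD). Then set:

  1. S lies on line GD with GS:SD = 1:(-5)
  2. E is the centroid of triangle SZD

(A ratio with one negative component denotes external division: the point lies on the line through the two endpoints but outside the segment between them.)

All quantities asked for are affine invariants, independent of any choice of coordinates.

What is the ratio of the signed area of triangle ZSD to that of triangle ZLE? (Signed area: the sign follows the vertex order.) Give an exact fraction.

Choose coordinates Z = (0, 0), L = (1, 0), D = (0, 1), G = (-2, -1).
1. S lies on line GD with GS:SD = 1:(-5) ⇒ S = (-5/2, -3/2)
2. E is the centroid of triangle SZD ⇒ E = (-5/6, -1/6)
2·[ZSD] = -5/2, 2·[ZLE] = -1/6
[ZSD]:[ZLE] = -5/2:-1/6 = 15

[ZSD]:[ZLE] = 15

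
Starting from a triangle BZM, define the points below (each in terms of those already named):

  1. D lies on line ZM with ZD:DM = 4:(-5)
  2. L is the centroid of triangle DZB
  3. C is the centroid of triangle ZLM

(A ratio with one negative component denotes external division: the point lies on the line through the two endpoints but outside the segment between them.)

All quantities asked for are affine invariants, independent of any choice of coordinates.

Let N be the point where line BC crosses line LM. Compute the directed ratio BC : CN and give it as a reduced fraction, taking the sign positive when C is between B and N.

Choose coordinates B = (0, 0), Z = (1, 0), M = (0, 1).
1. D lies on line ZM with ZD:DM = 4:(-5) ⇒ D = (5, -4)
2. L is the centroid of triangle DZB ⇒ L = (2, -4/3)
3. C is the centroid of triangle ZLM ⇒ C = (1, -1/9)
line BC meets LM at N = (18/19, -2/19)
C = B + t·(N−B) with t = 19/18, so BC:CN = 19/18:-1/18

BC:CN = -19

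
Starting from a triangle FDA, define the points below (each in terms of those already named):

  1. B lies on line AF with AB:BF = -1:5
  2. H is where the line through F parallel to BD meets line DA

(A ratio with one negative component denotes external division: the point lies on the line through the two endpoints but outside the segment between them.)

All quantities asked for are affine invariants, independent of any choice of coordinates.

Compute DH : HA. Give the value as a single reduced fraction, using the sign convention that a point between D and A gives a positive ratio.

Set F = (0, 0), D = (1, 0), A = (0, 1); any affine frame gives the same invariant.
1. B lies on line AF with AB:BF = -1:5 ⇒ B = (0, 5/4)
2. H is where the line through F parallel to BD meets line DA ⇒ H = (-4, 5)
H = D + t·(A−D) with t = 5, so DH:HA = t:(1−t) = 5:-4

DH:HA = -5/4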